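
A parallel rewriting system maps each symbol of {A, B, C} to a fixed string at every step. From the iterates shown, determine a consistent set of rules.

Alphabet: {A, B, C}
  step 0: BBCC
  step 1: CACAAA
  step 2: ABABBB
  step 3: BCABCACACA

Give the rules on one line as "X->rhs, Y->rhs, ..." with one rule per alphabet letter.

A->B, B->CA, C->A

  step 2 ⇒ step 3: ABABBB ⇒ B·CA·B·CA·CA·CA
    A ↦ B
    B ↦ CA
  step 0 ⇒ step 1: BBCC ⇒ CA·CA·A·A
    C ↦ A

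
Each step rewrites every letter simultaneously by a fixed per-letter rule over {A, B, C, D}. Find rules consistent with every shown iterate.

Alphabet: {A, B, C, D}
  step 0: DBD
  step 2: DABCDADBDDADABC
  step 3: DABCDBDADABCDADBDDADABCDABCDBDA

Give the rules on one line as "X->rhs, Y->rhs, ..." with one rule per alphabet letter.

A->BC, B->DBD, C->A, D->DA

  step 2 ⇒ step 3: DABCDADBDDADABC ⇒ DA·BC·DBD·A·DA·BC·DA·DBD·DA·DA·BC·DA·BC·DBD·A
    A ↦ BC
    B ↦ DBD
    C ↦ A
    D ↦ DA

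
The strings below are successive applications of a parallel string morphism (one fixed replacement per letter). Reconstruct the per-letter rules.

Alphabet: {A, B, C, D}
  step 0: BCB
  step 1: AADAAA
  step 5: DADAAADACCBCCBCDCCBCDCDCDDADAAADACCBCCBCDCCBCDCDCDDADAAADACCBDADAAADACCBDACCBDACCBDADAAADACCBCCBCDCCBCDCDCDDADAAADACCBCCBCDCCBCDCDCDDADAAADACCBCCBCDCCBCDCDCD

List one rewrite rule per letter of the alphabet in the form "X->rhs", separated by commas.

  step 0 ⇒ step 1: BCB ⇒ AA·DA·AA
    B ↦ AA
    C ↦ DA
    A ↦ CD  (constrained at step 1)
    D ↦ CCB  (constrained at step 1)

A->CD, B->AA, C->DA, D->CCB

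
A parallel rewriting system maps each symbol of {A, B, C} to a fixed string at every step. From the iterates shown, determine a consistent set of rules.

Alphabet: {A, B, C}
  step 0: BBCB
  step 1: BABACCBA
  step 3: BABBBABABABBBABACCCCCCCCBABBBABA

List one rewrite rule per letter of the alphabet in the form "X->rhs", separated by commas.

  step 0 ⇒ step 1: BBCB ⇒ BA·BA·CC·BA
    B ↦ BA
    C ↦ CC
    A ↦ BB  (constrained at step 1)

A->BB, B->BA, C->CC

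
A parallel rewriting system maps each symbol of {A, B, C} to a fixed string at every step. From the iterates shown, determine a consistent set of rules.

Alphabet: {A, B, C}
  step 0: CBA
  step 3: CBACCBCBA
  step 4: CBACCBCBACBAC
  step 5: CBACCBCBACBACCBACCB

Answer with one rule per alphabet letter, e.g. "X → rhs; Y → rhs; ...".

  step 4 ⇒ step 5: CBACCBCBACBAC ⇒ CB·A·C·CB·CB·A·CB·A·C·CB·A·C·CB
    A ↦ C
    B ↦ A
    C ↦ CB

A->C, B->A, C->CB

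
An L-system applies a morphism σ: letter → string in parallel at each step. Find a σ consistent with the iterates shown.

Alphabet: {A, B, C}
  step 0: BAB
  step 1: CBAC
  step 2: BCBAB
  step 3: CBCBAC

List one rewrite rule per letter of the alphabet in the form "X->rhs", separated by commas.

A->BA, B->C, C->B

  step 2 ⇒ step 3: BCBAB ⇒ C·B·C·BA·C
    A ↦ BA
    B ↦ C
    C ↦ B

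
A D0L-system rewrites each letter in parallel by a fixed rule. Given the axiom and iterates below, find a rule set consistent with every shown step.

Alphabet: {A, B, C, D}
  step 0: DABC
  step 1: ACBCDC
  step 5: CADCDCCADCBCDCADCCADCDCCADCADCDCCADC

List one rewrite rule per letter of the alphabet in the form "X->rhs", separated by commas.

A->C, B->BC, C->DC, D->A

  step 0 ⇒ step 1: DABC ⇒ A·C·BC·DC
    A ↦ C
    B ↦ BC
    C ↦ DC
    D ↦ A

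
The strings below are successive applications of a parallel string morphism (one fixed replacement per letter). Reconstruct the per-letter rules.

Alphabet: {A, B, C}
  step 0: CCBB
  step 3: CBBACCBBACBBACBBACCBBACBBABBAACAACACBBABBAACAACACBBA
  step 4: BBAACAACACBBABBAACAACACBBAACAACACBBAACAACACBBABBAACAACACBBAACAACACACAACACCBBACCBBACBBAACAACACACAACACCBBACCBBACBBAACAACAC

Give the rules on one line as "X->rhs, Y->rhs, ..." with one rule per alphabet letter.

A->C, B->ACA, C->BBA

  step 3 ⇒ step 4: CBBACCBBACBBACBBACCBBACBBABBAACAACACBBABBAACAACACBBA ⇒ BBA·ACA·ACA·C·BBA·BBA·ACA·ACA·C·BBA·ACA·ACA·C·BBA·ACA·ACA·C·BBA·BBA·ACA·ACA·C·BBA·ACA·ACA·C·ACA·ACA·C·C·BBA·C·C·BBA·C·BBA·ACA·ACA·C·ACA·ACA·C·C·BBA·C·C·BBA·C·BBA·ACA·ACA·C
    A ↦ C
    B ↦ ACA
    C ↦ BBA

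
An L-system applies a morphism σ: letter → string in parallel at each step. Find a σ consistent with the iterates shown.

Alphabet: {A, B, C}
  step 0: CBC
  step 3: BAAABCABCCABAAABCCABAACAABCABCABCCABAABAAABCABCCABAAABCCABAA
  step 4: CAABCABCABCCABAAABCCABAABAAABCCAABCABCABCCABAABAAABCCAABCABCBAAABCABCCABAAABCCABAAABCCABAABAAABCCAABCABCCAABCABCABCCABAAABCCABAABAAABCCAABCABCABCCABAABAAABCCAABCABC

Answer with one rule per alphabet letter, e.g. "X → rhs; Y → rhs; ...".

A->ABC, B->CA, C->BAA

  step 3 ⇒ step 4: BAAABCABCCABAAABCCABAACAABCABCABCCABAABAAABCABCCABAAABCCABAA ⇒ CA·ABC·ABC·ABC·CA·BAA·ABC·CA·BAA·BAA·ABC·CA·ABC·ABC·ABC·CA·BAA·BAA·ABC·CA·ABC·ABC·BAA·ABC·ABC·CA·BAA·ABC·CA·BAA·ABC·CA·BAA·BAA·ABC·CA·ABC·ABC·CA·ABC·ABC·ABC·CA·BAA·ABC·CA·BAA·BAA·ABC·CA·ABC·ABC·ABC·CA·BAA·BAA·ABC·CA·ABC·ABC
    A ↦ ABC
    B ↦ CA
    C ↦ BAA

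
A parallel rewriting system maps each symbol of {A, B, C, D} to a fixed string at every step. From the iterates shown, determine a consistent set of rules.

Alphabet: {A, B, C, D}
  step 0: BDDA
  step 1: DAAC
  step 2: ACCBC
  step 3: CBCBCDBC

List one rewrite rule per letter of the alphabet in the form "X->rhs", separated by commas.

  step 2 ⇒ step 3: ACCBC ⇒ C·BC·BC·D·BC
    A ↦ C
    B ↦ D
    C ↦ BC
  step 0 ⇒ step 1: BDDA ⇒ D·A·A·C
    D ↦ A

A->C, B->D, C->BC, D->A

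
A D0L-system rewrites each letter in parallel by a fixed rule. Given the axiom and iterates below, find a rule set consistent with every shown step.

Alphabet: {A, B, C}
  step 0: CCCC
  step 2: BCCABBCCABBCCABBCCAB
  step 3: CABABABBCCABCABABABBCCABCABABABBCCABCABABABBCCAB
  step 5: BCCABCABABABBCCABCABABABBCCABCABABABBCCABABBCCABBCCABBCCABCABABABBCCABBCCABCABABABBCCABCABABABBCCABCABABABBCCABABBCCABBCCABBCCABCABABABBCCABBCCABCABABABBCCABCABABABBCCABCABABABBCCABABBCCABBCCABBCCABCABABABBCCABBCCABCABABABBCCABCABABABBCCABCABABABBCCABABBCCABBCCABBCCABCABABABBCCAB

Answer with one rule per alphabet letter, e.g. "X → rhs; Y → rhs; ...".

A->BC, B->CAB, C->AB

  step 2 ⇒ step 3: BCCABBCCABBCCABBCCAB ⇒ CAB·AB·AB·BC·CAB·CAB·AB·AB·BC·CAB·CAB·AB·AB·BC·CAB·CAB·AB·AB·BC·CAB
    A ↦ BC
    B ↦ CAB
    C ↦ AB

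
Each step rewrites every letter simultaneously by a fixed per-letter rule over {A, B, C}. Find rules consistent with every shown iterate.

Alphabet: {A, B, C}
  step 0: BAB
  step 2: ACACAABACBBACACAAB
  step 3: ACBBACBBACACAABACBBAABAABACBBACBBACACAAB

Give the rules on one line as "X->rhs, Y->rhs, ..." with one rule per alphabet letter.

  step 2 ⇒ step 3: ACACAABACBBACACAAB ⇒ AC·BB·AC·BB·AC·AC·AAB·AC·BB·AAB·AAB·AC·BB·AC·BB·AC·AC·AAB
    A ↦ AC
    B ↦ AAB
    C ↦ BB

A->AC, B->AAB, C->BB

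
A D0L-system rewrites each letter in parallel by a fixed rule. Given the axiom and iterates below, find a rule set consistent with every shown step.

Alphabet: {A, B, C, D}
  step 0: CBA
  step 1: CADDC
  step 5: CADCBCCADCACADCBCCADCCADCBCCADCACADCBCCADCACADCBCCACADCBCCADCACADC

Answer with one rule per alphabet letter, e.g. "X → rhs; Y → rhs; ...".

  step 0 ⇒ step 1: CBA ⇒ CA·D·DC
    A ↦ DC
    B ↦ D
    C ↦ CA
    D ↦ BC  (constrained at step 1)

A->DC, B->D, C->CA, D->BC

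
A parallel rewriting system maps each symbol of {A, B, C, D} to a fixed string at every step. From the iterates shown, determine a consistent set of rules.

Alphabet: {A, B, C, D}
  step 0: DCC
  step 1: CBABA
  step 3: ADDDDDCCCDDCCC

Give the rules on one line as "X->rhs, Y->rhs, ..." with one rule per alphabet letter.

A->DD, B->AD, C->BA, D->C

  step 0 ⇒ step 1: DCC ⇒ C·BA·BA
    C ↦ BA
    D ↦ C
    A ↦ DD  (constrained at step 1)
    B ↦ AD  (constrained at step 1)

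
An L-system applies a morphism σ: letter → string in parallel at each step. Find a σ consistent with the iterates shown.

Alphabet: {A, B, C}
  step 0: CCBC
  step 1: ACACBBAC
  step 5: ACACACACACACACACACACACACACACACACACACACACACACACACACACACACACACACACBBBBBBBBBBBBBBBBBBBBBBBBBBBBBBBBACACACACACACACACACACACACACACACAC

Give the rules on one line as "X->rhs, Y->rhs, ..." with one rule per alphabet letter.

  step 0 ⇒ step 1: CCBC ⇒ AC·AC·BB·AC
    B ↦ BB
    C ↦ AC
    A ↦ AC  (constrained at step 1)

A->AC, B->BB, C->AC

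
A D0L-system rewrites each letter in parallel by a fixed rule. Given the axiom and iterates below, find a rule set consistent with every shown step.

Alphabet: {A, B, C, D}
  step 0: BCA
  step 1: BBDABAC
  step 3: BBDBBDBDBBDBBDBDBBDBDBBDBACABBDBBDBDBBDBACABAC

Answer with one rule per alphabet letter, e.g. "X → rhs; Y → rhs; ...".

  step 0 ⇒ step 1: BCA ⇒ BBD·A·BAC
    A ↦ BAC
    B ↦ BBD
    C ↦ A
    D ↦ BD  (constrained at step 1)

A->BAC, B->BBD, C->A, D->BD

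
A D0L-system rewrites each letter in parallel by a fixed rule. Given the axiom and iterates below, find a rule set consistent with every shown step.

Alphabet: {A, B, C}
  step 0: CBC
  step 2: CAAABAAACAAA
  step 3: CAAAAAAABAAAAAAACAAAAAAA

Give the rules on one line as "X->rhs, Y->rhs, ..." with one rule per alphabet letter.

  step 2 ⇒ step 3: CAAABAAACAAA ⇒ CA·AA·AA·AA·BA·AA·AA·AA·CA·AA·AA·AA
    A ↦ AA
    B ↦ BA
    C ↦ CA

A->AA, B->BA, C->CA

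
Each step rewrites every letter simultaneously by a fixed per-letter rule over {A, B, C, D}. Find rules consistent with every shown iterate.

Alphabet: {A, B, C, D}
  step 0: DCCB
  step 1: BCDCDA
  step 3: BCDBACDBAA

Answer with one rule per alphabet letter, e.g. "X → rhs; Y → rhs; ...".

A->B, B->A, C->CD, D->B

  step 0 ⇒ step 1: DCCB ⇒ B·CD·CD·A
    B ↦ A
    C ↦ CD
    D ↦ B
    A ↦ B  (constrained at step 1)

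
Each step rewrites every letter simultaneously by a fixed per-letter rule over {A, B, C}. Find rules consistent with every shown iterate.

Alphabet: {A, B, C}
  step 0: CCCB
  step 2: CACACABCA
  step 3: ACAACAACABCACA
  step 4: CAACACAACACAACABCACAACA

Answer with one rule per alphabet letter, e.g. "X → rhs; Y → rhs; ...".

  step 3 ⇒ step 4: ACAACAACABCACA ⇒ CA·A·CA·CA·A·CA·CA·A·CA·BC·A·CA·A·CA
    A ↦ CA
    B ↦ BC
    C ↦ A

A->CA, B->BC, C->A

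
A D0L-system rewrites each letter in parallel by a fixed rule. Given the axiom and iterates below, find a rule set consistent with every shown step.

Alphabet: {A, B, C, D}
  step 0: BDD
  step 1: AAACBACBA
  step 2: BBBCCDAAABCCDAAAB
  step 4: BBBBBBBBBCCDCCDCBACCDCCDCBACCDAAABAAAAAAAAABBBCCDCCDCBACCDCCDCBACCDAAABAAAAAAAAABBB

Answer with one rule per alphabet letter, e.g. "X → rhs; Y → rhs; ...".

  step 1 ⇒ step 2: AAACBACBA ⇒ B·B·B·CCD·AAA·B·CCD·AAA·B
    A ↦ B
    B ↦ AAA
    C ↦ CCD
  step 0 ⇒ step 1: BDD ⇒ AAA·CBA·CBA
    D ↦ CBA

A->B, B->AAA, C->CCD, D->CBA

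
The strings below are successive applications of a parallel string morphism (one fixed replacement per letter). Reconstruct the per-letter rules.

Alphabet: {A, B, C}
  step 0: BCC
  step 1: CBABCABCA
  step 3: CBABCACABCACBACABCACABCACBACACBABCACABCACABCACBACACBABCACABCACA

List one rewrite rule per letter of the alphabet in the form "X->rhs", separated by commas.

A->CA, B->CBA, C->BCA

  step 0 ⇒ step 1: BCC ⇒ CBA·BCA·BCA
    B ↦ CBA
    C ↦ BCA
    A ↦ CA  (constrained at step 1)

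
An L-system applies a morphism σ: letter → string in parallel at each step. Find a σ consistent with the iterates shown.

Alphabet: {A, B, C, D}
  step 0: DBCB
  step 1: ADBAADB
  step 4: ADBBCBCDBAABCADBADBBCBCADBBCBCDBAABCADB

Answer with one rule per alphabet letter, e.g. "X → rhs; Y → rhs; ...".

  step 0 ⇒ step 1: DBCB ⇒ A·DB·AA·DB
    B ↦ DB
    C ↦ AA
    D ↦ A
    A ↦ BC  (constrained at step 1)

A->BC, B->DB, C->AA, D->A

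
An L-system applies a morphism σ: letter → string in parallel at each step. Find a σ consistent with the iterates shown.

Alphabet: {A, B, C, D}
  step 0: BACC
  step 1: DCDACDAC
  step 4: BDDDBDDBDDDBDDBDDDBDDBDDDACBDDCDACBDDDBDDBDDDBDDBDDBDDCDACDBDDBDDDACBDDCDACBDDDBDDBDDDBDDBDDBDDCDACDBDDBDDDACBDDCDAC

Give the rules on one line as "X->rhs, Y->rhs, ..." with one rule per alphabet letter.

  step 0 ⇒ step 1: BACC ⇒ D·C·DAC·DAC
    A ↦ C
    B ↦ D
    C ↦ DAC
    D ↦ BDD  (constrained at step 1)

A->C, B->D, C->DAC, D->BDD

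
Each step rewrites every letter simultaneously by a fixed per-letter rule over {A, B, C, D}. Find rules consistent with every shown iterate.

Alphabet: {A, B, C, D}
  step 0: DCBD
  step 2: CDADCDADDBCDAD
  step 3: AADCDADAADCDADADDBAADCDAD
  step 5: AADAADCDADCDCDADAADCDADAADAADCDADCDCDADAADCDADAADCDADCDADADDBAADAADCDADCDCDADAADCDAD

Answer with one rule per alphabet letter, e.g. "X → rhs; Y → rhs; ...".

A->CD, B->DB, C->A, D->AD

  step 2 ⇒ step 3: CDADCDADDBCDAD ⇒ A·AD·CD·AD·A·AD·CD·AD·AD·DB·A·AD·CD·AD
    A ↦ CD
    B ↦ DB
    C ↦ A
    D ↦ AD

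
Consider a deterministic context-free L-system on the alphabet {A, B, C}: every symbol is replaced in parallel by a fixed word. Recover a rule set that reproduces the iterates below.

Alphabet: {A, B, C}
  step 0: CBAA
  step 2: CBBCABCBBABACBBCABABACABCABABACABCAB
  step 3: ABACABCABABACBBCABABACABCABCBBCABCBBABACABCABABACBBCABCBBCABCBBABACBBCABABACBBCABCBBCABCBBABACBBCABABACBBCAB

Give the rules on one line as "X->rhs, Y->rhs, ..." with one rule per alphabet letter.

  step 2 ⇒ step 3: CBBCABCBBABACBBCABABACABCABABACABCAB ⇒ ABA·CAB·CAB·ABA·CBB·CAB·ABA·CAB·CAB·CBB·CAB·CBB·ABA·CAB·CAB·ABA·CBB·CAB·CBB·CAB·CBB·ABA·CBB·CAB·ABA·CBB·CAB·CBB·CAB·CBB·ABA·CBB·CAB·ABA·CBB·CAB
    A ↦ CBB
    B ↦ CAB
    C ↦ ABA

A->CBB, B->CAB, C->ABA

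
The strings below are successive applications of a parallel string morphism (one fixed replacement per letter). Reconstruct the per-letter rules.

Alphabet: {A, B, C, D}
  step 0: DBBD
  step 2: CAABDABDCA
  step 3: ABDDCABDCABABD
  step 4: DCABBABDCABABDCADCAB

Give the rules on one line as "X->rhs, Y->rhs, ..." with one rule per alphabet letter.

A->D, B->CA, C->AB, D->B

  step 3 ⇒ step 4: ABDDCABDCABABD ⇒ D·CA·B·B·AB·D·CA·B·AB·D·CA·D·CA·B
    A ↦ D
    B ↦ CA
    C ↦ AB
    D ↦ B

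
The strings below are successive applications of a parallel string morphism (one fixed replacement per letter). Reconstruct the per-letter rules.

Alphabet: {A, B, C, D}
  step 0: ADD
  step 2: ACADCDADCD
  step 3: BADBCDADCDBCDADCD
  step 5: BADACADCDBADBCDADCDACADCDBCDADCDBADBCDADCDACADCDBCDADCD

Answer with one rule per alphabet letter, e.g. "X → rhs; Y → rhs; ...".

  step 2 ⇒ step 3: ACADCDADCD ⇒ B·AD·B·CD·AD·CD·B·CD·AD·CD
    A ↦ B
    C ↦ AD
    D ↦ CD
    B ↦ AC  (constrained at step 3)

A->B, B->AC, C->AD, D->CD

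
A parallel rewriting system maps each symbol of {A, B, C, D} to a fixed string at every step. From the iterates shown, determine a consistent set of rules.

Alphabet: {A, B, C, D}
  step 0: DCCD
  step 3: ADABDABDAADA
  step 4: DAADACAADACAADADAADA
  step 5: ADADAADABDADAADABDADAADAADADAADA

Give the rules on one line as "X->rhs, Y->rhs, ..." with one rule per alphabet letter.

A->DA, B->CA, C->B, D->A

  step 4 ⇒ step 5: DAADACAADACAADADAADA ⇒ A·DA·DA·A·DA·B·DA·DA·A·DA·B·DA·DA·A·DA·A·DA·DA·A·DA
    A ↦ DA
    C ↦ B
    D ↦ A
  step 3 ⇒ step 4: ADABDABDAADA ⇒ DA·A·DA·CA·A·DA·CA·A·DA·DA·A·DA
    B ↦ CA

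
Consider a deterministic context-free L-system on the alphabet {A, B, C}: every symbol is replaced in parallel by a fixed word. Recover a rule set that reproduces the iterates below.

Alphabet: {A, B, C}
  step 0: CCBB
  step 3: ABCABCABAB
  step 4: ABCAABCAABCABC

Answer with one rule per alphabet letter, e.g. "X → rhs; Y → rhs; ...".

A->AB, B->C, C->A

  step 3 ⇒ step 4: ABCABCABAB ⇒ AB·C·A·AB·C·A·AB·C·AB·C
    A ↦ AB
    B ↦ C
    C ↦ A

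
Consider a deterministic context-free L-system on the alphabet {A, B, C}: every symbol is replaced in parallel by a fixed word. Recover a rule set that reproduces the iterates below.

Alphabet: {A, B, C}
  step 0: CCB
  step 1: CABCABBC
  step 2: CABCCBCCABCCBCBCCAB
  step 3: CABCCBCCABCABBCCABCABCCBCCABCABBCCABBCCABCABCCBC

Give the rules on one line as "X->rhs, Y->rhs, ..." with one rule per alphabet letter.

A->CC, B->BC, C->CAB

  step 2 ⇒ step 3: CABCCBCCABCCBCBCCAB ⇒ CAB·CC·BC·CAB·CAB·BC·CAB·CAB·CC·BC·CAB·CAB·BC·CAB·BC·CAB·CAB·CC·BC
    A ↦ CC
    B ↦ BC
    C ↦ CAB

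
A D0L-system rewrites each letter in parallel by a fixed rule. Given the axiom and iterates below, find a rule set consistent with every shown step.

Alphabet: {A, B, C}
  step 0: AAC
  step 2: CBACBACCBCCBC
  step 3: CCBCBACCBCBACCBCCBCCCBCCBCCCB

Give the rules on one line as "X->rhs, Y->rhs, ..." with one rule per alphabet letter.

A->BA, B->C, C->CCB

  step 2 ⇒ step 3: CBACBACCBCCBC ⇒ CCB·C·BA·CCB·C·BA·CCB·CCB·C·CCB·CCB·C·CCB
    A ↦ BA
    B ↦ C
    C ↦ CCB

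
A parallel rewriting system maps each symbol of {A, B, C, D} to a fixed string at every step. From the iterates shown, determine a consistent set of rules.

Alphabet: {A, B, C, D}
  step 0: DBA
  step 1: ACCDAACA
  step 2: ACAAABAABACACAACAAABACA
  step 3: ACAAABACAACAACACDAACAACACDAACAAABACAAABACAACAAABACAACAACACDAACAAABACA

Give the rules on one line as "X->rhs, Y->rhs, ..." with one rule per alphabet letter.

  step 2 ⇒ step 3: ACAAABAABACACAACAAABACA ⇒ ACA·AAB·ACA·ACA·ACA·CDA·ACA·ACA·CDA·ACA·AAB·ACA·AAB·ACA·ACA·AAB·ACA·ACA·ACA·CDA·ACA·AAB·ACA
    A ↦ ACA
    B ↦ CDA
    C ↦ AAB
  step 0 ⇒ step 1: DBA ⇒ AC·CDA·ACA
    D ↦ AC

A->ACA, B->CDA, C->AAB, D->AC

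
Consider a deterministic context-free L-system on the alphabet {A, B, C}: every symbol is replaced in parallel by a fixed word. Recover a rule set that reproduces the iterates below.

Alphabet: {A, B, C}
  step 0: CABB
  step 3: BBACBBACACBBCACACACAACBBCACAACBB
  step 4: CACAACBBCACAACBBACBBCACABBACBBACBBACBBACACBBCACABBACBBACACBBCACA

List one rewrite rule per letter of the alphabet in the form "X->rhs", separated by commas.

A->AC, B->CA, C->BB

  step 3 ⇒ step 4: BBACBBACACBBCACACACAACBBCACAACBB ⇒ CA·CA·AC·BB·CA·CA·AC·BB·AC·BB·CA·CA·BB·AC·BB·AC·BB·AC·BB·AC·AC·BB·CA·CA·BB·AC·BB·AC·AC·BB·CA·CA
    A ↦ AC
    B ↦ CA
    C ↦ BB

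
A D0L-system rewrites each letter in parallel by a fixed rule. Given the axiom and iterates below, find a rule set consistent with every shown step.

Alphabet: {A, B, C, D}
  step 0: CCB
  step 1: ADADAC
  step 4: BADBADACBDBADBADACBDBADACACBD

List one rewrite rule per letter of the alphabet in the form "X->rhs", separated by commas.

A->B, B->AC, C->AD, D->BD

  step 0 ⇒ step 1: CCB ⇒ AD·AD·AC
    B ↦ AC
    C ↦ AD
    A ↦ B  (constrained at step 1)
    D ↦ BD  (constrained at step 1)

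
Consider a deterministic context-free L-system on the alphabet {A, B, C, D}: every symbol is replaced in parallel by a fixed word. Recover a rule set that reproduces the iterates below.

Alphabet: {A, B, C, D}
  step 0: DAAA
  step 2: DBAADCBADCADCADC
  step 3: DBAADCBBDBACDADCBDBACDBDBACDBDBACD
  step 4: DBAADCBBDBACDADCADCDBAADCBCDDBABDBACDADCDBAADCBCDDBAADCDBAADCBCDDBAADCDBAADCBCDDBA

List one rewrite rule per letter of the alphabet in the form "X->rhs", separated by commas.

  step 3 ⇒ step 4: DBAADCBBDBACDADCBDBACDBDBACDBDBACD ⇒ DBA·ADC·B·B·DBA·CD·ADC·ADC·DBA·ADC·B·CD·DBA·B·DBA·CD·ADC·DBA·ADC·B·CD·DBA·ADC·DBA·ADC·B·CD·DBA·ADC·DBA·ADC·B·CD·DBA
    A ↦ B
    B ↦ ADC
    C ↦ CD
    D ↦ DBA

A->B, B->ADC, C->CD, D->DBA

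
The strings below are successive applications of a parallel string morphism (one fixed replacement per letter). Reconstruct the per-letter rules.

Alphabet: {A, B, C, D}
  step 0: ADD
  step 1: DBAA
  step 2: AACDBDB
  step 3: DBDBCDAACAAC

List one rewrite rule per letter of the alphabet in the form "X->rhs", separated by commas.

  step 2 ⇒ step 3: AACDBDB ⇒ DB·DB·CD·A·AC·A·AC
    A ↦ DB
    B ↦ AC
    C ↦ CD
    D ↦ A

A->DB, B->AC, C->CD, D->A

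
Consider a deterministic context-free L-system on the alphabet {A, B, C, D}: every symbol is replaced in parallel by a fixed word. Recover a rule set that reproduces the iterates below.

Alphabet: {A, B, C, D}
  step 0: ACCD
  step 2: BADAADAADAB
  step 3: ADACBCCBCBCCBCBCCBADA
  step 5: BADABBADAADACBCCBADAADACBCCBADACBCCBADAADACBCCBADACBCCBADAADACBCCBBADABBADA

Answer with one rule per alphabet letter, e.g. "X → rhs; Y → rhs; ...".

A->CB, B->ADA, C->B, D->C

  step 2 ⇒ step 3: BADAADAADAB ⇒ ADA·CB·C·CB·CB·C·CB·CB·C·CB·ADA
    A ↦ CB
    B ↦ ADA
    D ↦ C
    C ↦ B  (constrained at step 0)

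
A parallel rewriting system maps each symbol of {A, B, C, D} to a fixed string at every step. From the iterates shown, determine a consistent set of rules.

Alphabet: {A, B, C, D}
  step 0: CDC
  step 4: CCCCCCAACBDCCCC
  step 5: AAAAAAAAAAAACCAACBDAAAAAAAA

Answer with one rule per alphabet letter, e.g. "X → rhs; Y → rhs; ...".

A->C, B->C, C->AA, D->BD

  step 4 ⇒ step 5: CCCCCCAACBDCCCC ⇒ AA·AA·AA·AA·AA·AA·C·C·AA·C·BD·AA·AA·AA·AA
    A ↦ C
    B ↦ C
    C ↦ AA
    D ↦ BD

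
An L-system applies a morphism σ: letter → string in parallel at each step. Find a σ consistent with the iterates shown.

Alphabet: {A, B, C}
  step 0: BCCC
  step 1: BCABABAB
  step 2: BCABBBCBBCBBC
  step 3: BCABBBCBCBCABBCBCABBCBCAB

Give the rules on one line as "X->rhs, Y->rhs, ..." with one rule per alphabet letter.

A->B, B->BC, C->AB

  step 2 ⇒ step 3: BCABBBCBBCBBC ⇒ BC·AB·B·BC·BC·BC·AB·BC·BC·AB·BC·BC·AB
    A ↦ B
    B ↦ BC
    C ↦ AB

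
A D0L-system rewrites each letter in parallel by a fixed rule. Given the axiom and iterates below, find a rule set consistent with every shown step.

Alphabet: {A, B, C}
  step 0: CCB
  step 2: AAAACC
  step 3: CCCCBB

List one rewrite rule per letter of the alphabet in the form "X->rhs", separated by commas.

  step 2 ⇒ step 3: AAAACC ⇒ C·C·C·C·B·B
    A ↦ C
    C ↦ B
    B ↦ AA  (constrained at step 0)

A->C, B->AA, C->B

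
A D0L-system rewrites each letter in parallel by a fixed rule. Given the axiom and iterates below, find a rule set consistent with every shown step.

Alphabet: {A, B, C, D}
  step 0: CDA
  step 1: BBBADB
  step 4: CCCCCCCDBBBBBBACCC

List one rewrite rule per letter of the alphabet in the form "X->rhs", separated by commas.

  step 0 ⇒ step 1: CDA ⇒ BB·BA·DB
    A ↦ DB
    C ↦ BB
    D ↦ BA
    B ↦ C  (constrained at step 1)

A->DB, B->C, C->BB, D->BA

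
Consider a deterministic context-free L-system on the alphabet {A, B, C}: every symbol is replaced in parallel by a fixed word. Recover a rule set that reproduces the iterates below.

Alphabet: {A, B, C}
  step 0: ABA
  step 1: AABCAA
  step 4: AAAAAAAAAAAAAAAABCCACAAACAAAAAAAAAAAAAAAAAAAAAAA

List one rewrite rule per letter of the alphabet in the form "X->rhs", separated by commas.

A->AA, B->BC, C->CA

  step 0 ⇒ step 1: ABA ⇒ AA·BC·AA
    A ↦ AA
    B ↦ BC
    C ↦ CA  (constrained at step 1)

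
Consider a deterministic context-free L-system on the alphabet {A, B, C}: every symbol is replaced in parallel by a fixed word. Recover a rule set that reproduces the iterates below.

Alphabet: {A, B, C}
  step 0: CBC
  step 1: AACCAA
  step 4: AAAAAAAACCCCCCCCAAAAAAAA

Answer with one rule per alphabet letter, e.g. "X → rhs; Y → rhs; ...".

  step 0 ⇒ step 1: CBC ⇒ AA·CC·AA
    B ↦ CC
    C ↦ AA
    A ↦ B  (constrained at step 1)

A->B, B->CC, C->AA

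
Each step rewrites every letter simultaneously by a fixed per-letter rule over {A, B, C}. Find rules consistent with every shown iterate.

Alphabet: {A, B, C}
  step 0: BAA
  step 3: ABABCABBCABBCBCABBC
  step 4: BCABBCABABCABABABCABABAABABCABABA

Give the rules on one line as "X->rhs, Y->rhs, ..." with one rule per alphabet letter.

A->BC, B->AB, C->A

  step 3 ⇒ step 4: ABABCABBCABBCBCABBC ⇒ BC·AB·BC·AB·A·BC·AB·AB·A·BC·AB·AB·A·AB·A·BC·AB·AB·A
    A ↦ BC
    B ↦ AB
    C ↦ A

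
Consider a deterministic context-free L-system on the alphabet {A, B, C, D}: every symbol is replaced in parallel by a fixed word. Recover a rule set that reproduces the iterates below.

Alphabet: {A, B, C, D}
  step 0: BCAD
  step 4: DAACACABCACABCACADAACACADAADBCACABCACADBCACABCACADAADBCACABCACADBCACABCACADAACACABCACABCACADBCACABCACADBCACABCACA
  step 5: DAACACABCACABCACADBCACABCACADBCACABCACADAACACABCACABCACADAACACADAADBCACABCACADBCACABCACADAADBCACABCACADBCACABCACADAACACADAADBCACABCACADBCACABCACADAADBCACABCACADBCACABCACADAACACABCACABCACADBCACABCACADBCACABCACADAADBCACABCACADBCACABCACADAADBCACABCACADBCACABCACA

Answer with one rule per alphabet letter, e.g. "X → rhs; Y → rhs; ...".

A->CA, B->D, C->BCA, D->DAA

  step 4 ⇒ step 5: DAACACABCACABCACADAACACADAADBCACABCACADBCACABCACADAADBCACABCACADBCACABCACADAACACABCACABCACADBCACABCACADBCACABCACA ⇒ DAA·CA·CA·BCA·CA·BCA·CA·D·BCA·CA·BCA·CA·D·BCA·CA·BCA·CA·DAA·CA·CA·BCA·CA·BCA·CA·DAA·CA·CA·DAA·D·BCA·CA·BCA·CA·D·BCA·CA·BCA·CA·DAA·D·BCA·CA·BCA·CA·D·BCA·CA·BCA·CA·DAA·CA·CA·DAA·D·BCA·CA·BCA·CA·D·BCA·CA·BCA·CA·DAA·D·BCA·CA·BCA·CA·D·BCA·CA·BCA·CA·DAA·CA·CA·BCA·CA·BCA·CA·D·BCA·CA·BCA·CA·D·BCA·CA·BCA·CA·DAA·D·BCA·CA·BCA·CA·D·BCA·CA·BCA·CA·DAA·D·BCA·CA·BCA·CA·D·BCA·CA·BCA·CA
    A ↦ CA
    B ↦ D
    C ↦ BCA
    D ↦ DAA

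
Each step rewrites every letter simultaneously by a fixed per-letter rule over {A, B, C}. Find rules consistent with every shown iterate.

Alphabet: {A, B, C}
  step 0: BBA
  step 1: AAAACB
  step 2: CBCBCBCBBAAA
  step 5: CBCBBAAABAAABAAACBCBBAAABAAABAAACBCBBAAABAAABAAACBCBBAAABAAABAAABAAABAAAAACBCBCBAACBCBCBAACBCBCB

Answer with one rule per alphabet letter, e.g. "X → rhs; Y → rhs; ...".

  step 1 ⇒ step 2: AAAACB ⇒ CB·CB·CB·CB·BA·AA
    A ↦ CB
    B ↦ AA
    C ↦ BA

A->CB, B->AA, C->BA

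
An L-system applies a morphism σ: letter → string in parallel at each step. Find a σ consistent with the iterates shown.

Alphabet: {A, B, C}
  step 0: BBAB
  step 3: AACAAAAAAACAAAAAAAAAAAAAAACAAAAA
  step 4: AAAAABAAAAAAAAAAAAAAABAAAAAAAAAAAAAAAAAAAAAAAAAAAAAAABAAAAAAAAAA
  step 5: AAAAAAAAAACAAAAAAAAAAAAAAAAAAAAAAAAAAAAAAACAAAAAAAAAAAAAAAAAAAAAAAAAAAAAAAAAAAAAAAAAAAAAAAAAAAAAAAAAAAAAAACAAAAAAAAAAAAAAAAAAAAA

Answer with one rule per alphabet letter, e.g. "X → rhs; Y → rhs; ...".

A->AA, B->CA, C->AB

  step 4 ⇒ step 5: AAAAABAAAAAAAAAAAAAAABAAAAAAAAAAAAAAAAAAAAAAAAAAAAAAABAAAAAAAAAA ⇒ AA·AA·AA·AA·AA·CA·AA·AA·AA·AA·AA·AA·AA·AA·AA·AA·AA·AA·AA·AA·AA·CA·AA·AA·AA·AA·AA·AA·AA·AA·AA·AA·AA·AA·AA·AA·AA·AA·AA·AA·AA·AA·AA·AA·AA·AA·AA·AA·AA·AA·AA·AA·AA·CA·AA·AA·AA·AA·AA·AA·AA·AA·AA·AA
    A ↦ AA
    B ↦ CA
  step 3 ⇒ step 4: AACAAAAAAACAAAAAAAAAAAAAAACAAAAA ⇒ AA·AA·AB·AA·AA·AA·AA·AA·AA·AA·AB·AA·AA·AA·AA·AA·AA·AA·AA·AA·AA·AA·AA·AA·AA·AA·AB·AA·AA·AA·AA·AA
    C ↦ AB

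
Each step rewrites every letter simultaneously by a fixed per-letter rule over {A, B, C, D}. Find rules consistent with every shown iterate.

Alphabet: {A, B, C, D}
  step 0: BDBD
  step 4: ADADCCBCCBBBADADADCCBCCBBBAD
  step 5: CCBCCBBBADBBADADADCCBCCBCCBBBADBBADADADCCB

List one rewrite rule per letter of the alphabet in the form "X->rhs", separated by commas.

  step 4 ⇒ step 5: ADADCCBCCBBBADADADCCBCCBBBAD ⇒ C·CB·C·CB·B·B·AD·B·B·AD·AD·AD·C·CB·C·CB·C·CB·B·B·AD·B·B·AD·AD·AD·C·CB
    A ↦ C
    B ↦ AD
    C ↦ B
    D ↦ CB

A->C, B->AD, C->B, D->CB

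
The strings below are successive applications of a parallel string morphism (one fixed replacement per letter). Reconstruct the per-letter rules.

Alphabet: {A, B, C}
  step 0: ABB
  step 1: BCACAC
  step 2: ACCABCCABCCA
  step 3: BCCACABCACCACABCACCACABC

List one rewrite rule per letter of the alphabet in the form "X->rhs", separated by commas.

A->BC, B->AC, C->CA

  step 2 ⇒ step 3: ACCABCCABCCA ⇒ BC·CA·CA·BC·AC·CA·CA·BC·AC·CA·CA·BC
    A ↦ BC
    B ↦ AC
    C ↦ CA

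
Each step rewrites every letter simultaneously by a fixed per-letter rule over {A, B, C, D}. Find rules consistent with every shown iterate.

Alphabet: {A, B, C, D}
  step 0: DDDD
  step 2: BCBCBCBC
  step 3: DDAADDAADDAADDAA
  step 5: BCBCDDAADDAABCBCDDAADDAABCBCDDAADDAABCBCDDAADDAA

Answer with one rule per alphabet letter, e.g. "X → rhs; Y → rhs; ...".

A->BC, B->DD, C->AA, D->A

  step 2 ⇒ step 3: BCBCBCBC ⇒ DD·AA·DD·AA·DD·AA·DD·AA
    B ↦ DD
    C ↦ AA
    A ↦ BC  (constrained at step 3)
    D ↦ A  (constrained at step 0)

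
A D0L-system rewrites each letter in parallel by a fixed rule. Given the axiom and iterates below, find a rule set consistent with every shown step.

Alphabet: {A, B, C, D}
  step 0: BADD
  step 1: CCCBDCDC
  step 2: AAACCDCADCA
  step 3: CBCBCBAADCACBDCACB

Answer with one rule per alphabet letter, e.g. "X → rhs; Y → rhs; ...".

A->CB, B->CC, C->A, D->DC

  step 2 ⇒ step 3: AAACCDCADCA ⇒ CB·CB·CB·A·A·DC·A·CB·DC·A·CB
    A ↦ CB
    C ↦ A
    D ↦ DC
  step 0 ⇒ step 1: BADD ⇒ CC·CB·DC·DC
    B ↦ CC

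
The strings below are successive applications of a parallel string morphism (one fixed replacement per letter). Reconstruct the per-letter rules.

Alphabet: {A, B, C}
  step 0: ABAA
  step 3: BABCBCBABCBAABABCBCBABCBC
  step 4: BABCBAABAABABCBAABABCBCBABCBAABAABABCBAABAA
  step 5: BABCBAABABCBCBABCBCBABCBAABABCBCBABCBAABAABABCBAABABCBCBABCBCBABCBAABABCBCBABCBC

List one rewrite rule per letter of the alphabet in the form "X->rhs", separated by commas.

  step 4 ⇒ step 5: BABCBAABAABABCBAABABCBCBABCBAABAABABCBAABAA ⇒ BA·BC·BA·A·BA·BC·BC·BA·BC·BC·BA·BC·BA·A·BA·BC·BC·BA·BC·BA·A·BA·A·BA·BC·BA·A·BA·BC·BC·BA·BC·BC·BA·BC·BA·A·BA·BC·BC·BA·BC·BC
    A ↦ BC
    B ↦ BA
    C ↦ A

A->BC, B->BA, C->A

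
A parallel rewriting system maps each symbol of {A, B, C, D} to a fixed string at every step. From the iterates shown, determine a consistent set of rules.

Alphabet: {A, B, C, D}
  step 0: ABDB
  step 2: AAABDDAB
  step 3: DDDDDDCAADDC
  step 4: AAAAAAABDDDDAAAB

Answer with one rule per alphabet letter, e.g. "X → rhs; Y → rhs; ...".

A->DD, B->C, C->AB, D->A

  step 3 ⇒ step 4: DDDDDDCAADDC ⇒ A·A·A·A·A·A·AB·DD·DD·A·A·AB
    A ↦ DD
    C ↦ AB
    D ↦ A
  step 2 ⇒ step 3: AAABDDAB ⇒ DD·DD·DD·C·A·A·DD·C
    B ↦ C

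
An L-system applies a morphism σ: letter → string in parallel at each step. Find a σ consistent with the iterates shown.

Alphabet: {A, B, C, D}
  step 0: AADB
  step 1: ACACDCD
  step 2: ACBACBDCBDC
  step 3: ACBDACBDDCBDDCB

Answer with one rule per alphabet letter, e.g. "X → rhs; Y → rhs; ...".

A->AC, B->D, C->B, D->DC

  step 2 ⇒ step 3: ACBACBDCBDC ⇒ AC·B·D·AC·B·D·DC·B·D·DC·B
    A ↦ AC
    B ↦ D
    C ↦ B
    D ↦ DC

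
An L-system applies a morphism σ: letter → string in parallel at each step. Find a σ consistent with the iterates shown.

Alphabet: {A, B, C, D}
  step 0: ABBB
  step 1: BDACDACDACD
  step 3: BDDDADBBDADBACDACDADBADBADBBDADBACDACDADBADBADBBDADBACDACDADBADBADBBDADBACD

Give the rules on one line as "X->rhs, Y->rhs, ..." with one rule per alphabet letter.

A->BD, B->ACD, C->DD, D->ADB

  step 0 ⇒ step 1: ABBB ⇒ BD·ACD·ACD·ACD
    A ↦ BD
    B ↦ ACD
    C ↦ DD  (constrained at step 1)
    D ↦ ADB  (constrained at step 1)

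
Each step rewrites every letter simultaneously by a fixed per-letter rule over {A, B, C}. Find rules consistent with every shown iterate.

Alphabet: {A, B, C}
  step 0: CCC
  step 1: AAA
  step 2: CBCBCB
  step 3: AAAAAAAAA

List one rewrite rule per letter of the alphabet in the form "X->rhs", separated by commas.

  step 2 ⇒ step 3: CBCBCB ⇒ A·AA·A·AA·A·AA
    B ↦ AA
    C ↦ A
  step 1 ⇒ step 2: AAA ⇒ CB·CB·CB
    A ↦ CB

A->CB, B->AA, C->A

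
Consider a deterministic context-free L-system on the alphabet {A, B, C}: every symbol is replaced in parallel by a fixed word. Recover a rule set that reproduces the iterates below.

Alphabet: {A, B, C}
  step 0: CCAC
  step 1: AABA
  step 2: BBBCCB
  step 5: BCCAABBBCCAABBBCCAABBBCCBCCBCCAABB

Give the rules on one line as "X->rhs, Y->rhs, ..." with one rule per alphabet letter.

  step 1 ⇒ step 2: AABA ⇒ B·B·BCC·B
    A ↦ B
    B ↦ BCC
  step 0 ⇒ step 1: CCAC ⇒ A·A·B·A
    C ↦ A

A->B, B->BCC, C->A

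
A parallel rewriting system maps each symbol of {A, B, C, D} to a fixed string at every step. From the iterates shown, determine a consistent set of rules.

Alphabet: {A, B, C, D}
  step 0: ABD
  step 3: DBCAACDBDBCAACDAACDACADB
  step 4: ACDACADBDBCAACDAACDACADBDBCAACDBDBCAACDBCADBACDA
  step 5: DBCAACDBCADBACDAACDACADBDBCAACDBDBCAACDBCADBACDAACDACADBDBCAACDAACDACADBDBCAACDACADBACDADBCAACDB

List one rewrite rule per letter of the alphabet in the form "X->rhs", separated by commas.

  step 4 ⇒ step 5: ACDACADBDBCAACDAACDACADBDBCAACDBDBCAACDBCADBACDA ⇒ DB·CA·AC·DB·CA·DB·AC·DA·AC·DA·CA·DB·DB·CA·AC·DB·DB·CA·AC·DB·CA·DB·AC·DA·AC·DA·CA·DB·DB·CA·AC·DA·AC·DA·CA·DB·DB·CA·AC·DA·CA·DB·AC·DA·DB·CA·AC·DB
    A ↦ DB
    B ↦ DA
    C ↦ CA
    D ↦ AC

A->DB, B->DA, C->CA, D->AC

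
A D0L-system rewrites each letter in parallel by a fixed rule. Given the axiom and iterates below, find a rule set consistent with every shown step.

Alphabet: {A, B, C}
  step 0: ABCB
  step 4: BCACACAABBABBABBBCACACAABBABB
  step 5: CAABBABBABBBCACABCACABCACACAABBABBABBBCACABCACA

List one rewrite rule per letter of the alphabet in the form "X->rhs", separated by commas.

A->B, B->CA, C->AB

  step 4 ⇒ step 5: BCACACAABBABBABBBCACACAABBABB ⇒ CA·AB·B·AB·B·AB·B·B·CA·CA·B·CA·CA·B·CA·CA·CA·AB·B·AB·B·AB·B·B·CA·CA·B·CA·CA
    A ↦ B
    B ↦ CA
    C ↦ AB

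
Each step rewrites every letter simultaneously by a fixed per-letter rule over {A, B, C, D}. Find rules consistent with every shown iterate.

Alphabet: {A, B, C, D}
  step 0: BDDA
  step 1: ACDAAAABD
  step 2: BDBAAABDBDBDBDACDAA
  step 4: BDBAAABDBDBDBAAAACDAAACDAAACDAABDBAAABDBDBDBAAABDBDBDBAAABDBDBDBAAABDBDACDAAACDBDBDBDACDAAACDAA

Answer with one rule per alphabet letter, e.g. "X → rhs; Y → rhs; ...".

A->BD, B->ACD, C->BA, D->AA

  step 1 ⇒ step 2: ACDAAAABD ⇒ BD·BA·AA·BD·BD·BD·BD·ACD·AA
    A ↦ BD
    B ↦ ACD
    C ↦ BA
    D ↦ AA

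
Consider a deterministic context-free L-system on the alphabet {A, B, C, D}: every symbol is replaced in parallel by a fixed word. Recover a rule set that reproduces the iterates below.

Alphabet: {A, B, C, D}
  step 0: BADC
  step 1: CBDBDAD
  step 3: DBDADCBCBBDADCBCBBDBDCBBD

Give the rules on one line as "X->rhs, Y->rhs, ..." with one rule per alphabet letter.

  step 0 ⇒ step 1: BADC ⇒ CB·D·BD·AD
    A ↦ D
    B ↦ CB
    C ↦ AD
    D ↦ BD

A->D, B->CB, C->AD, D->BD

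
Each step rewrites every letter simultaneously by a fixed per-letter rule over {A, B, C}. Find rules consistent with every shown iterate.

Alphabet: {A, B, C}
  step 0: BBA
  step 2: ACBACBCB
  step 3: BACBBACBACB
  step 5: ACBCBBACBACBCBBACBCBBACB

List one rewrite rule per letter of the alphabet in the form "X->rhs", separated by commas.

A->B, B->CB, C->A

  step 2 ⇒ step 3: ACBACBCB ⇒ B·A·CB·B·A·CB·A·CB
    A ↦ B
    B ↦ CB
    C ↦ A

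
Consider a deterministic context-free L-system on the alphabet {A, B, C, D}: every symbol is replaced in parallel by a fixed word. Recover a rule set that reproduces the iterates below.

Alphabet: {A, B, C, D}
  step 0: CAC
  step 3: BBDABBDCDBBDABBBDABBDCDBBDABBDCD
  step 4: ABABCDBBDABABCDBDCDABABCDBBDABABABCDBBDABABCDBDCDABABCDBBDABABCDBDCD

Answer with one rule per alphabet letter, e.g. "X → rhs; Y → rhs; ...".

A->BBD, B->AB, C->BD, D->CD

  step 3 ⇒ step 4: BBDABBDCDBBDABBBDABBDCDBBDABBDCD ⇒ AB·AB·CD·BBD·AB·AB·CD·BD·CD·AB·AB·CD·BBD·AB·AB·AB·CD·BBD·AB·AB·CD·BD·CD·AB·AB·CD·BBD·AB·AB·CD·BD·CD
    A ↦ BBD
    B ↦ AB
    C ↦ BD
    D ↦ CD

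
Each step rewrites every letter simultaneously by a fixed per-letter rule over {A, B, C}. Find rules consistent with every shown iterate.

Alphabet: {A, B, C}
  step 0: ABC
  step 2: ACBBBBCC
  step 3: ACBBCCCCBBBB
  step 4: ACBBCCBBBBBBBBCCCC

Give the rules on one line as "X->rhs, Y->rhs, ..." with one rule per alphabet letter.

A->AC, B->C, C->BB

  step 3 ⇒ step 4: ACBBCCCCBBBB ⇒ AC·BB·C·C·BB·BB·BB·BB·C·C·C·C
    A ↦ AC
    B ↦ C
    C ↦ BB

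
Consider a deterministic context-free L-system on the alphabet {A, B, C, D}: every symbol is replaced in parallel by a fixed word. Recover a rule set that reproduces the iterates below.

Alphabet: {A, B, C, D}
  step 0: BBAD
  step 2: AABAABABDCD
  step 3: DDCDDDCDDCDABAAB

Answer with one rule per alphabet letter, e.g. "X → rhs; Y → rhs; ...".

A->D, B->CD, C->A, D->AB

  step 2 ⇒ step 3: AABAABABDCD ⇒ D·D·CD·D·D·CD·D·CD·AB·A·AB
    A ↦ D
    B ↦ CD
    C ↦ A
    D ↦ AB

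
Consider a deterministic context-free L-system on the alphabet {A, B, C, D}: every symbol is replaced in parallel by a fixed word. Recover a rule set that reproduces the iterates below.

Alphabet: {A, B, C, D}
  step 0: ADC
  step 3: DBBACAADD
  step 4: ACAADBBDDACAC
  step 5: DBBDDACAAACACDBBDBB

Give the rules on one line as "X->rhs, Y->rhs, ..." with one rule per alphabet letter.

  step 4 ⇒ step 5: ACAADBBDDACAC ⇒ D·BB·D·D·AC·A·A·AC·AC·D·BB·D·BB
    A ↦ D
    B ↦ A
    C ↦ BB
    D ↦ AC

A->D, B->A, C->BB, D->AC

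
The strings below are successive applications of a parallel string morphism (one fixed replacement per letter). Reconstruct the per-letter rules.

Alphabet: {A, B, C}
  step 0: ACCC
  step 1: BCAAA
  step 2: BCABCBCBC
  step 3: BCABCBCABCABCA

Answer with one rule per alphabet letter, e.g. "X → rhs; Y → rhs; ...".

  step 2 ⇒ step 3: BCABCBCBC ⇒ BC·A·BC·BC·A·BC·A·BC·A
    A ↦ BC
    B ↦ BC
    C ↦ A

A->BC, B->BC, C->A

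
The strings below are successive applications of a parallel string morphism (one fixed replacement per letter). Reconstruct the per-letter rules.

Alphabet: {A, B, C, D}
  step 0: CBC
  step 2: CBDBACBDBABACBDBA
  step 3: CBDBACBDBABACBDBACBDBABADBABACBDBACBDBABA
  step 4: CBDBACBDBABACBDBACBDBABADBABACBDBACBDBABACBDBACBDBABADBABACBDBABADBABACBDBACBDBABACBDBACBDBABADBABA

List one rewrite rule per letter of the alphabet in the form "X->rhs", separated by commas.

A->BA, B->DBA, C->CB, D->CB

  step 3 ⇒ step 4: CBDBACBDBABACBDBACBDBABADBABACBDBACBDBABA ⇒ CB·DBA·CB·DBA·BA·CB·DBA·CB·DBA·BA·DBA·BA·CB·DBA·CB·DBA·BA·CB·DBA·CB·DBA·BA·DBA·BA·CB·DBA·BA·DBA·BA·CB·DBA·CB·DBA·BA·CB·DBA·CB·DBA·BA·DBA·BA
    A ↦ BA
    B ↦ DBA
    C ↦ CB
    D ↦ CB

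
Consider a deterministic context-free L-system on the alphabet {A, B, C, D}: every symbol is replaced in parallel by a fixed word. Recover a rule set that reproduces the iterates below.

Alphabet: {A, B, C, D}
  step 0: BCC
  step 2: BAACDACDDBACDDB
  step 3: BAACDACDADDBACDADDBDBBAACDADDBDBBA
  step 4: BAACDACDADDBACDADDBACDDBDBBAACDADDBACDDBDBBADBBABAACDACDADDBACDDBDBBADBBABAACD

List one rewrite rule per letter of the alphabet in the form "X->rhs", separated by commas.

  step 3 ⇒ step 4: BAACDACDADDBACDADDBDBBAACDADDBDBBA ⇒ BA·ACD·ACD·AD·DB·ACD·AD·DB·ACD·DB·DB·BA·ACD·AD·DB·ACD·DB·DB·BA·DB·BA·BA·ACD·ACD·AD·DB·ACD·DB·DB·BA·DB·BA·BA·ACD
    A ↦ ACD
    B ↦ BA
    C ↦ AD
    D ↦ DB

A->ACD, B->BA, C->AD, D->DB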